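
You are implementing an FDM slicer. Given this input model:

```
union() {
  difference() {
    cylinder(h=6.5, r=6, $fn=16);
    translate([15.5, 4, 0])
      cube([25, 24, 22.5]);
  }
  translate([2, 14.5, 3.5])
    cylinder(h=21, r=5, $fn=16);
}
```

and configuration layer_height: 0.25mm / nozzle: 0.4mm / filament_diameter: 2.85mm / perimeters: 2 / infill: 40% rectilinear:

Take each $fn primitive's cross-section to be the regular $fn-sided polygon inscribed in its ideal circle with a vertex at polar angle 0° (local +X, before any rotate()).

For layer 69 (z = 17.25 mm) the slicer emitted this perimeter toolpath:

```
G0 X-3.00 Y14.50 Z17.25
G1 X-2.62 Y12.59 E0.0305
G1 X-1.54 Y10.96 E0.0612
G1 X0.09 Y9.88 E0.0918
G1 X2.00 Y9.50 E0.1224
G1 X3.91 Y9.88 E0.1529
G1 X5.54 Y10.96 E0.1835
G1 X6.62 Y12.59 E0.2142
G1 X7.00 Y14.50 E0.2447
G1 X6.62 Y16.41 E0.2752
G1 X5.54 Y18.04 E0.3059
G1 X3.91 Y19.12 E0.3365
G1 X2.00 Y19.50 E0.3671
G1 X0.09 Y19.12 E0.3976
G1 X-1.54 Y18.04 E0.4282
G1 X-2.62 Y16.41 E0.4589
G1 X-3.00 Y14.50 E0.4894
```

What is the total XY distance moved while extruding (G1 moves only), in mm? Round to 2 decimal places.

Sum the Euclidean lengths of each G1 segment: total = 31.22 mm.

31.22 mm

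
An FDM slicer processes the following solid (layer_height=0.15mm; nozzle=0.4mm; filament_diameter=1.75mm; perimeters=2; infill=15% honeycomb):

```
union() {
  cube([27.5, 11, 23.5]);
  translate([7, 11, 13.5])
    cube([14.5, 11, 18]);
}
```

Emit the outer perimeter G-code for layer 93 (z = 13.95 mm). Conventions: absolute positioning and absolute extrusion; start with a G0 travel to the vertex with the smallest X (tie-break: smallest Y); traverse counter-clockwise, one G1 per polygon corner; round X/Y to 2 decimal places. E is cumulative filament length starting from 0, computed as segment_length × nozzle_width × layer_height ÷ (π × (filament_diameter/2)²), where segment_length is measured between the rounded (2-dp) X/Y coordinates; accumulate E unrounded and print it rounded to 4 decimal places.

At z = 13.95 mm: the cube is present — its section is the full 27.5×11 rectangle; the cube at (7, 11) is present — its section is the full 14.5×11 rectangle; Taking the union: the 2 present regions share edge segments without overlapping in area, so areas simply add but the touching pieces fuse into one outline (the shared edge portions become interior and drop out of the boundary) — 1 connected region. The outline is a single polygon with 8 vertices. Extrusion per mm of travel: 0.4 × 0.15 / (π × 0.875²) = 0.024945. Accumulating E over each segment gives final E = 2.4696.

G0 X0.00 Y0.00 Z13.95
G1 X27.50 Y0.00 E0.6860
G1 X27.50 Y11.00 E0.9604
G1 X21.50 Y11.00 E1.1101
G1 X21.50 Y22.00 E1.3845
G1 X7.00 Y22.00 E1.7462
G1 X7.00 Y11.00 E2.0206
G1 X0.00 Y11.00 E2.1952
G1 X0.00 Y0.00 E2.4696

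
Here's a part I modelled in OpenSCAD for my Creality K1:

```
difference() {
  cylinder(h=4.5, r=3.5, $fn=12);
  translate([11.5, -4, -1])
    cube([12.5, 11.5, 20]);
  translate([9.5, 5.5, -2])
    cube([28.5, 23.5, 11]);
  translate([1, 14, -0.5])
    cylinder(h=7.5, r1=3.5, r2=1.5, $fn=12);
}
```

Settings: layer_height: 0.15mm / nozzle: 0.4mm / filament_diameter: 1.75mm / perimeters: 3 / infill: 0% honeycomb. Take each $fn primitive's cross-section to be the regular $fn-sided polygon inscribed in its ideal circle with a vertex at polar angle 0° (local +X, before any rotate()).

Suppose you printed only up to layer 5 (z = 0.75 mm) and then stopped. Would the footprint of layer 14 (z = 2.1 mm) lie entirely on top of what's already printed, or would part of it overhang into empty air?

Compare the two slices. At z = 0.75: the r=3.5 cylinder gives a regular 12-gon of circumradius 3.5 (constant along its height) (area = (12/2)·3.500²·sin(360°/12) = 36.75 mm²); the cube at (11.5, -4) is present — its section is the full 12.5×11.5 rectangle (area 143.75 mm²); the cube at (9.5, 5.5) is present — its section is the full 28.5×23.5 rectangle (area 669.75 mm²); the cone at (1, 14) (r1=3.5→r2=1.5) has section circumradius 3.167 here — a regular 12-gon (area = (12/2)·3.167²·sin(360°/12) = 30.08 mm²); After the difference (first − rest): starting from the r=3.5 cylinder (36.75 mm²), the 12.5×11.5 cube at (11.5, -4) misses the remaining region (no effect); the 28.5×23.5 cube at (9.5, 5.5) misses the remaining region (no effect); the cone at (1, 14) misses the remaining region (no effect) — area = 36.75 mm². At z = 2.1: the r=3.5 cylinder gives a regular 12-gon of circumradius 3.5 (constant along its height) (area = (12/2)·3.500²·sin(360°/12) = 36.75 mm²); the cube at (11.5, -4) (footprint 12.5×11.5) is included at this height (area 143.75 mm²); the cube at (9.5, 5.5) is present — its section is the full 28.5×23.5 rectangle (area 669.75 mm²); the cone at (1, 14): at t=0.347 of its height the radius interpolates to r₁+(r₂−r₁)t = 2.807, giving a regular 12-gon of that circumradius (area = (12/2)·2.807²·sin(360°/12) = 23.63 mm²); After the difference (first − rest): starting from the r=3.5 cylinder (36.75 mm²), the 12.5×11.5 cube at (11.5, -4) misses the remaining region (no effect); the 28.5×23.5 cube at (9.5, 5.5) misses the remaining region (no effect); the cone at (1, 14) misses the remaining region (no effect) — area = 36.75 mm². Checking containment: the cross-section at z = 2.1 is a subset of the cross-section at z = 0.75.

entirely on top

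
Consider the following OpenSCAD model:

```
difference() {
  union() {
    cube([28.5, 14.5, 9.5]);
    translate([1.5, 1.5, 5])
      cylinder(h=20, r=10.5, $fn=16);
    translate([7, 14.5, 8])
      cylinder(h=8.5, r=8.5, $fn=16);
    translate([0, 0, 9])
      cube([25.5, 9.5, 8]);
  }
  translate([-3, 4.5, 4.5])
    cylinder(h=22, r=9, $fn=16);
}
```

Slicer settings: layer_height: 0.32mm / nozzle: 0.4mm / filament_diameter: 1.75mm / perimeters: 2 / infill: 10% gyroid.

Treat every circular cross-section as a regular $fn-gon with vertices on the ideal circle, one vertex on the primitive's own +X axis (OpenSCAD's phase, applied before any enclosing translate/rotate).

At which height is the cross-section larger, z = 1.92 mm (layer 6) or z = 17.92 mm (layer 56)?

layer 6 (z = 1.92 mm)

Layer 6 (z = 1.92): the 28.5×14.5 cube contributes its full rectangle (area 413.25 mm²); the cylinder at (1.5, 1.5) is absent (z outside [5, 25]); the cylinder at (7, 14.5) does not reach this height (z outside [8, 16.5]); the cube is not intersected at this z (z outside [9, 17]); Taking the union: only the 28.5×14.5 cube is present, so the union is just that shape — area = 413.25 mm²; the cylinder at (-3, 4.5) does not reach this height (z outside [4.5, 26.5]); Subtracting the remaining from the first: none of the subtracted shapes is present at this height, so that combined region is unchanged — area = 413.25 mm². So its area = 413.25 mm². Layer 56 (z = 17.92): the cube does not reach this height (z outside [0, 9.5]); the r=10.5 cylinder at (1.5, 1.5) gives a regular 16-gon of circumradius 10.5 (constant along its height) (area = (16/2)·10.500²·sin(360°/16) = 337.53 mm²); the cylinder at (7, 14.5) is absent (z outside [8, 16.5]); the cube is not intersected at this z (z outside [9, 17]); Merging all regions: only the r=10.5 cylinder at (1.5, 1.5) is present, so the union is just that shape — area = 337.53 mm²; the r=9 cylinder at (-3, 4.5) gives a regular 16-gon of circumradius 9 (constant along its height) (area = (16/2)·9.000²·sin(360°/16) = 247.98 mm²); Taking the first minus the rest: starting from the result so far (337.53 mm²), the r=9 cylinder at (-3, 4.5) partially overlaps it — only the 186.02 mm² overlap (of its 247.98 mm²) is removed, clipping the outline — area = 151.51 mm². So its area = 151.51 mm². Layer 6 is larger (413.25 vs 151.51 mm²).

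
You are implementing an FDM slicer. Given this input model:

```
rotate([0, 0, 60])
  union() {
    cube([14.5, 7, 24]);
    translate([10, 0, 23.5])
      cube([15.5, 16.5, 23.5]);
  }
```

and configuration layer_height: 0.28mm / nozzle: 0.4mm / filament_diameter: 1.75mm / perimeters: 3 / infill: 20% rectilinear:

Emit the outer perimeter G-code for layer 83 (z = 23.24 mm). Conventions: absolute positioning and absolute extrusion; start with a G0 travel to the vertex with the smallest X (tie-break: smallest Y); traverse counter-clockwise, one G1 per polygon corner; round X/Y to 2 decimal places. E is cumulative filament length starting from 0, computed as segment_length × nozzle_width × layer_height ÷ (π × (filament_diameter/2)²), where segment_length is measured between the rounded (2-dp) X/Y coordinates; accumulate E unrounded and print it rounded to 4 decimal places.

G0 X-6.06 Y3.50 Z23.24
G1 X0.00 Y0.00 E0.3259
G1 X7.25 Y12.56 E1.0011
G1 X1.19 Y16.06 E1.3270
G1 X-6.06 Y3.50 E2.0023

At z = 23.24 mm: the 14.5×7 cube contributes its full rectangle; the cube at (10, 0) does not reach this height (z outside [23.5, 47]); Taking the union: only the 14.5×7 cube is present, so the union is just that shape — 1 connected region; (rotated 60° about Z; rotation is an isometry so areas/perimeters/island counts are preserved). The outline is a single polygon with 4 vertices. Extrusion per mm of travel: 0.4 × 0.28 / (π × 0.875²) = 0.046564. Accumulating E over each segment gives final E = 2.0023.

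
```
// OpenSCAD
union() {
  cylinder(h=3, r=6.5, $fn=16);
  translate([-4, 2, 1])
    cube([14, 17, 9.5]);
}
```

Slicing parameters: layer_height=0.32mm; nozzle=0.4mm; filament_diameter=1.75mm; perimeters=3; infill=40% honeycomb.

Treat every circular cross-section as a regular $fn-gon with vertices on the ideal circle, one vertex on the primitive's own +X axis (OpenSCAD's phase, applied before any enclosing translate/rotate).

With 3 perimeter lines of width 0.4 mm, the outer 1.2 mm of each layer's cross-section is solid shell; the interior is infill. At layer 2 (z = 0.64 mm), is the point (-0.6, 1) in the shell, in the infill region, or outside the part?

At z = 0.64 mm: the cylinder: section is a regular 16-gon, circumradius r=6.5; the cube at (-4, 2) does not reach this height (z outside [1, 10.5]); Combining (union): only the r=6.5 cylinder is present, so the union is just that shape — 1 connected region. Overall, the cross-section is a single solid region. The nearest boundary edge runs (-2.49, 6.01)→(-4.60, 4.60); distance from the point to it = 5.21 mm. The point is inside the cross-section and 5.21 mm from the nearest boundary — more than the 1.2 mm shell width (3 × 0.4), so it's in the infill interior.

infill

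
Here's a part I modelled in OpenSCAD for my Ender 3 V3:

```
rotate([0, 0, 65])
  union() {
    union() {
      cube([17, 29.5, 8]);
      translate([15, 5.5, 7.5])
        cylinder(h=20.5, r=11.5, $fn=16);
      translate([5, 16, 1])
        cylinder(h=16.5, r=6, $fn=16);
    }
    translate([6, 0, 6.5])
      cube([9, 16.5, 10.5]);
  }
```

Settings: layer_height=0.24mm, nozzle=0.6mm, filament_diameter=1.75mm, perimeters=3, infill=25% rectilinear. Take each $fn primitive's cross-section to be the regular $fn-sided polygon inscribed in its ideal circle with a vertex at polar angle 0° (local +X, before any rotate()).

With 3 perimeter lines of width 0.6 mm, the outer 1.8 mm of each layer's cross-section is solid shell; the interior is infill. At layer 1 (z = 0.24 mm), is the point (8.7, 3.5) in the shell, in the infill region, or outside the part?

At z = 0.24 mm: the 17×29.5 cube contributes its full rectangle; the cylinder at (15, 5.5) does not reach this height (z outside [7.5, 28]); the cylinder at (5, 16) does not reach this height (z outside [1, 17.5]); Taking the union: only the 17×29.5 cube is present, so the union is just that shape — 1 connected region; the cube at (6, 0) is not intersected at this z (z outside [6.5, 17]); Merging all regions: only the result so far is present, so the union is just that shape — 1 connected region; (whole slice rotated 65° about Z — lengths, areas and connectivity unchanged). Overall, the cross-section is a single solid region. Undo the 65° rotation: the query point maps to (6.849, -6.406) in the un-rotated model frame. The nearest boundary edge runs (0.00, 0.00)→(17.00, 0.00); distance from the point to it = 6.41 mm. The point is not inside any of the regions above, so it lies outside the cross-section (6.41 mm from the nearest boundary).

outside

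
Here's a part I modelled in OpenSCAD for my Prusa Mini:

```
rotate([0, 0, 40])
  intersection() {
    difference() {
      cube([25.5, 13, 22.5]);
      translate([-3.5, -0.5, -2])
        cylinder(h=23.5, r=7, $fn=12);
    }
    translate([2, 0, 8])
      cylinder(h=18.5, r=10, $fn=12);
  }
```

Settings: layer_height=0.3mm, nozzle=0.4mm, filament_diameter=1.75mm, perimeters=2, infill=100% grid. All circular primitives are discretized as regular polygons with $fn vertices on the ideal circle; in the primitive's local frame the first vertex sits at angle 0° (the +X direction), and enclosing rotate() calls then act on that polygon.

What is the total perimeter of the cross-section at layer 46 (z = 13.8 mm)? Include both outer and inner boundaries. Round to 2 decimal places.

36.86 mm

At z = 13.8 mm: the 25.5×13 cube contributes its full rectangle (perimeter 77.00 mm); the r=7 cylinder at (-3.5, -0.5) gives a regular 12-gon of circumradius 7 (constant along its height) (perimeter = 2·12·7.000·sin(180°/12) = 43.48 mm); Subtracting the remaining from the first: starting from the 25.5×13 cube, the r=7 cylinder at (-3.5, -0.5) partially overlaps it — only the 12.17 mm² overlap (of its 147.00 mm²) is removed, clipping the outline — boundary = 74.80 mm; the r=10 cylinder at (2, 0) contributes a regular 12-gon of circumradius 10 (perimeter = 2·12·10.000·sin(180°/12) = 62.12 mm); Keeping only the common overlap: the r=10 cylinder at (2, 0) partially overlaps that combined region; clipping to the common part keeps 82.29 mm² — boundary = 36.86 mm; (whole slice rotated 40° about Z — lengths, areas and connectivity unchanged). Overall, the cross-section is a single solid region. Total boundary length (outer) = 36.86 mm.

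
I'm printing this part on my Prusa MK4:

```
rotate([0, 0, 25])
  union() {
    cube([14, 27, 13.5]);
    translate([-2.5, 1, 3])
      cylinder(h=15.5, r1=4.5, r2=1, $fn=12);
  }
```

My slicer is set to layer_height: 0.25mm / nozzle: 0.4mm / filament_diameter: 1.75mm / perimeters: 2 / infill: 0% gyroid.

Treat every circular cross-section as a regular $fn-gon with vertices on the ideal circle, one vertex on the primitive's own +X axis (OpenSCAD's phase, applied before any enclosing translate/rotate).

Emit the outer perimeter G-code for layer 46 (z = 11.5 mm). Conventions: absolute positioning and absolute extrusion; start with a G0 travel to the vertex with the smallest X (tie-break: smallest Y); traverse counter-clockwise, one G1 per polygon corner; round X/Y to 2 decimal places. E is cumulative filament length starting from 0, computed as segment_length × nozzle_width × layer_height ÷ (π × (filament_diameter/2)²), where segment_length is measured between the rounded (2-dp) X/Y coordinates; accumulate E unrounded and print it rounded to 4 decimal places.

At z = 11.5 mm: the cube is present — its section is the full 14×27 rectangle; the cone at (-2.5, 1) contributes a regular 12-gon of circumradius 2.581 (interpolated between r1=4.5 and r2=1 at t=0.548); Taking the union: the regions partially overlap (shared area 0.02 mm²), so overlapping operands fuse into one piece — 1 connected region; (whole slice rotated 25° about Z — lengths, areas and connectivity unchanged). The outline is a single polygon with 17 vertices. Extrusion per mm of travel: 0.4 × 0.25 / (π × 0.875²) = 0.041575. Accumulating E over each segment gives final E = 4.0245.

G0 X-11.41 Y24.47 Z11.50
G1 X-0.55 Y1.18 E1.0684
G1 X-1.21 Y1.96 E1.1109
G1 X-2.46 Y2.42 E1.1662
G1 X-3.78 Y2.19 E1.2219
G1 X-4.80 Y1.33 E1.2774
G1 X-5.26 Y0.07 E1.3332
G1 X-5.03 Y-1.24 E1.3885
G1 X-4.17 Y-2.26 E1.4439
G1 X-2.91 Y-2.72 E1.4997
G1 X-1.60 Y-2.49 E1.5550
G1 X-0.57 Y-1.63 E1.6108
G1 X-0.12 Y-0.38 E1.6660
G1 X-0.30 Y0.63 E1.7087
G1 X0.00 Y0.00 E1.7377
G1 X12.69 Y5.92 E2.3199
G1 X1.28 Y30.39 E3.4424
G1 X-11.41 Y24.47 E4.0245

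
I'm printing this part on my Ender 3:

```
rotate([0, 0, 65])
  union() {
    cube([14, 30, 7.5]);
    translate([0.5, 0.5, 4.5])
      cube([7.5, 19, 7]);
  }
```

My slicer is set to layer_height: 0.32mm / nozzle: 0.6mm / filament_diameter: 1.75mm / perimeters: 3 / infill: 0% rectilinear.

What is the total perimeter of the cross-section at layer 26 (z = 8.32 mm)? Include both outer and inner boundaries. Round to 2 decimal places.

53.00 mm

At z = 8.32 mm: the cube does not reach this height (z outside [0, 7.5]); the 7.5×19 cube at (0.5, 0.5) contributes its full rectangle (perimeter 53.00 mm); Taking the union: only the 7.5×19 cube at (0.5, 0.5) is present, so the union is just that shape — boundary = 53.00 mm; (rotated 65° about Z; rotation is an isometry so areas/perimeters/island counts are preserved). Overall, the cross-section is a single solid region. Total boundary length (outer) = 53.00 mm.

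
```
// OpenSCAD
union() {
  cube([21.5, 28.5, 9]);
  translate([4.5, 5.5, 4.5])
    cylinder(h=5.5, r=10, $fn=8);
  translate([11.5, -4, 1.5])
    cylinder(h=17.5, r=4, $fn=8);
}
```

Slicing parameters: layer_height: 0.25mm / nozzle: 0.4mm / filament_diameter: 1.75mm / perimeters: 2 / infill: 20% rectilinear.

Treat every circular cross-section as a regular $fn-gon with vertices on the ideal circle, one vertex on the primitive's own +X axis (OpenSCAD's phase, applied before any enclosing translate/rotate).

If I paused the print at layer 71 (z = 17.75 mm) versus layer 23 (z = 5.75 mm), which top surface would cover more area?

layer 23 (z = 5.75 mm)

Layer 71 (z = 17.75): the cube does not reach this height (z outside [0, 9]); the cylinder at (4.5, 5.5) is not intersected at this z (z outside [4.5, 10]); the r=4 cylinder at (11.5, -4) contributes a regular 8-gon of circumradius 4 (area = (8/2)·4.000²·sin(360°/8) = 45.25 mm²); Merging all regions: only the r=4 cylinder at (11.5, -4) is present, so the union is just that shape — area = 45.25 mm². So its area = 45.25 mm². Layer 23 (z = 5.75): the cube is present — its section is the full 21.5×28.5 rectangle (area 612.75 mm²); the r=10 cylinder at (4.5, 5.5) gives a regular 8-gon of circumradius 10 (constant along its height) (area = (8/2)·10.000²·sin(360°/8) = 282.84 mm²); the cylinder at (11.5, -4): section is a regular 8-gon, circumradius r=4 (area = (8/2)·4.000²·sin(360°/8) = 45.25 mm²); Merging all regions: the regions partially overlap — summed areas 940.85 mm² minus the doubly-counted overlap 190.70 mm² gives 750.15 mm² — area = 750.15 mm². So its area = 750.15 mm². Layer 23 is larger (750.15 vs 45.25 mm²).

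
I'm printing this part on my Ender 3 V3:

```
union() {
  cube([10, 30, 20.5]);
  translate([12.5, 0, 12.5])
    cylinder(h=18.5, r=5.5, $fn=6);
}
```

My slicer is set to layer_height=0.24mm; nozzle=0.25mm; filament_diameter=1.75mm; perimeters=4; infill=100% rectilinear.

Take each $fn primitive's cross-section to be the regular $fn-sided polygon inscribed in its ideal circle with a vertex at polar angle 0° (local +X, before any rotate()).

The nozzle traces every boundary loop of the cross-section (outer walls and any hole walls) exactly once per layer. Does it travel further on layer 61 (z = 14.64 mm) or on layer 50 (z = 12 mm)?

Layer 61 (z = 14.64): the cube is present — its section is the full 10×30 rectangle (perimeter 80.00 mm); the cylinder at (12.5, 0): section is a regular 6-gon, circumradius r=5.5 (perimeter = 2·6·5.500·sin(180°/6) = 33.00 mm); Combining (union): the regions partially overlap (shared area 7.74 mm²), so the edge portions inside another operand are dropped and the merged outline is re-measured after clipping — boundary = 99.49 mm. So its perimeter = 99.49 mm. Layer 50 (z = 12): the 10×30 cube contributes its full rectangle (perimeter 80.00 mm); the cylinder at (12.5, 0) is not intersected at this z (z outside [12.5, 31]); Taking the union: only the 10×30 cube is present, so the union is just that shape — boundary = 80.00 mm. So its perimeter = 80.00 mm. Layer 61 is larger (99.49 vs 80.00 mm).

layer 61 (z = 14.64 mm)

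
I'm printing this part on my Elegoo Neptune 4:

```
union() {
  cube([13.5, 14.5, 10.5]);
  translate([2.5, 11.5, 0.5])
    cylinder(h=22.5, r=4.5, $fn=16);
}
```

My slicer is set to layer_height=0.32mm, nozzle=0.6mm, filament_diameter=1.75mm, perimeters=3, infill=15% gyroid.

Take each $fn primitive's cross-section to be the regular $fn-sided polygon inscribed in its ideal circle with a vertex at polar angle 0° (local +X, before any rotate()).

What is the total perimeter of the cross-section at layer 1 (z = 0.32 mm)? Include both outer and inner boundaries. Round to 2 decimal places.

56.00 mm

At z = 0.32 mm: the cube is present — its section is the full 13.5×14.5 rectangle (perimeter 56.00 mm); the cylinder at (2.5, 11.5) is absent (z outside [0.5, 23]); Taking the union: only the 13.5×14.5 cube is present, so the union is just that shape — boundary = 56.00 mm. Overall, the cross-section is a single solid region. Total boundary length (outer) = 56.00 mm.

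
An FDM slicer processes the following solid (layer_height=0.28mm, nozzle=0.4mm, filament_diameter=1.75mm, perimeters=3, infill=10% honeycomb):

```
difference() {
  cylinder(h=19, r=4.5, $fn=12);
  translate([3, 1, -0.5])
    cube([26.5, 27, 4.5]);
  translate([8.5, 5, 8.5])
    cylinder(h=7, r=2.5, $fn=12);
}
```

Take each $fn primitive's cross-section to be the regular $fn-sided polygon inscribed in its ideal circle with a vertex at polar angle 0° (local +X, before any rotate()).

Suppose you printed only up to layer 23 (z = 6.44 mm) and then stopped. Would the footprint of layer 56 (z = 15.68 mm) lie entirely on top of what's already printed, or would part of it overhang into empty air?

Compare the two slices. At z = 6.44: the cylinder: section is a regular 12-gon, circumradius r=4.5 (area = (12/2)·4.500²·sin(360°/12) = 60.75 mm²); the cube at (3, 1) is not intersected at this z (z outside [-0.5, 4]); the cylinder at (8.5, 5) does not reach this height (z outside [8.5, 15.5]); Taking the first minus the rest: none of the subtracted shapes is present at this height, so the r=4.5 cylinder is unchanged — area = 60.75 mm². At z = 15.68: the r=4.5 cylinder contributes a regular 12-gon of circumradius 4.5 (area = (12/2)·4.500²·sin(360°/12) = 60.75 mm²); the cube at (3, 1) does not reach this height (z outside [-0.5, 4]); the cylinder at (8.5, 5) does not reach this height (z outside [8.5, 15.5]); After the difference (first − rest): none of the subtracted shapes is present at this height, so the r=4.5 cylinder is unchanged — area = 60.75 mm². Checking containment: the cross-section at z = 15.68 is a subset of the cross-section at z = 6.44.

entirely on top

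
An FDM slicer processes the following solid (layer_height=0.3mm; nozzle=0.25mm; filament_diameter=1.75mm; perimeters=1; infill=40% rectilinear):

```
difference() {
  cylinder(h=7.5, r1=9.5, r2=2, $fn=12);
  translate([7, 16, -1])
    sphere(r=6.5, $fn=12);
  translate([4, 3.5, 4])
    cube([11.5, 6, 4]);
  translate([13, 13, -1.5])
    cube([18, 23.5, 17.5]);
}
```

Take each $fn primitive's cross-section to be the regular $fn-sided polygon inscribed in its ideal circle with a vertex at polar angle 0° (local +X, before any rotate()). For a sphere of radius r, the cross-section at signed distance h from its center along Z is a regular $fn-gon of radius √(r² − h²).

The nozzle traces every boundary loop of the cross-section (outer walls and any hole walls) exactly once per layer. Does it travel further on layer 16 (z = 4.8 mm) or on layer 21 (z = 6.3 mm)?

Layer 16 (z = 4.8): the cone (r1=9.5→r2=2) has section circumradius 4.700 here — a regular 12-gon (perimeter = 2·12·4.700·sin(180°/12) = 29.19 mm); the r=6.5 sphere at (7, 16) contributes a regular 12-gon of circumradius √(6.5²−5.8²) = 2.934 (perimeter = 2·12·2.934·sin(180°/12) = 18.23 mm); the 11.5×6 cube at (4, 3.5) contributes its full rectangle (perimeter 35.00 mm); the cube at (13, 13) (footprint 18×23.5) is included at this height (perimeter 83.00 mm); After the difference (first − rest): starting from the cone, the r=6.5 sphere at (7, 16) misses the remaining region (no effect); the 11.5×6 cube at (4, 3.5) misses the remaining region (no effect); the 18×23.5 cube at (13, 13) misses the remaining region (no effect) — boundary = 29.19 mm. So its perimeter = 29.19 mm. Layer 21 (z = 6.3): the cone contributes a regular 12-gon of circumradius 3.200 (interpolated between r1=9.5 and r2=2 at t=0.840) (perimeter = 2·12·3.200·sin(180°/12) = 19.88 mm); the sphere at (7, 16) does not reach this height (|z−center|=7.300 > r=6.5); the cube at (4, 3.5) (footprint 11.5×6) is included at this height (perimeter 35.00 mm); the cube at (13, 13) (footprint 18×23.5) is included at this height (perimeter 83.00 mm); Taking the first minus the rest: starting from the cone, the 11.5×6 cube at (4, 3.5) misses the remaining region (no effect); the 18×23.5 cube at (13, 13) misses the remaining region (no effect) — boundary = 19.88 mm. So its perimeter = 19.88 mm. Layer 16 is larger (29.19 vs 19.88 mm).

layer 16 (z = 4.8 mm)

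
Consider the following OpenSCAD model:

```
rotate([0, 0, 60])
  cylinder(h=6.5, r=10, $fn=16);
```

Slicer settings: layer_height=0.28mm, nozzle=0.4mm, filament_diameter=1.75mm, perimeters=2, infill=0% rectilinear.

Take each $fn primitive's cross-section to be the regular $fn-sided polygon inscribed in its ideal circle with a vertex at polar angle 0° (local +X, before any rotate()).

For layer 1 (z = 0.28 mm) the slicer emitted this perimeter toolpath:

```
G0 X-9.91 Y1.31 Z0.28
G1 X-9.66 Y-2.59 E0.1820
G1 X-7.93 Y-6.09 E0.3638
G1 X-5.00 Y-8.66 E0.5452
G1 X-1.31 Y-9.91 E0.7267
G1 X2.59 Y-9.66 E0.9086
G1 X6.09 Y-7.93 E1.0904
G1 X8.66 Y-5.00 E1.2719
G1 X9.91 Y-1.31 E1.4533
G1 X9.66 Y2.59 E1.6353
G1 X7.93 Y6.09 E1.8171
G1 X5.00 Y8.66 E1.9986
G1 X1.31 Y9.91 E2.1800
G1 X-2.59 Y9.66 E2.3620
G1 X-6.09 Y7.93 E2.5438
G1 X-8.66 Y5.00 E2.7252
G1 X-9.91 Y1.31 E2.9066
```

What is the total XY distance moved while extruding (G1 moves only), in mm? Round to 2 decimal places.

Sum the Euclidean lengths of each G1 segment: total = 62.42 mm.

62.42 mm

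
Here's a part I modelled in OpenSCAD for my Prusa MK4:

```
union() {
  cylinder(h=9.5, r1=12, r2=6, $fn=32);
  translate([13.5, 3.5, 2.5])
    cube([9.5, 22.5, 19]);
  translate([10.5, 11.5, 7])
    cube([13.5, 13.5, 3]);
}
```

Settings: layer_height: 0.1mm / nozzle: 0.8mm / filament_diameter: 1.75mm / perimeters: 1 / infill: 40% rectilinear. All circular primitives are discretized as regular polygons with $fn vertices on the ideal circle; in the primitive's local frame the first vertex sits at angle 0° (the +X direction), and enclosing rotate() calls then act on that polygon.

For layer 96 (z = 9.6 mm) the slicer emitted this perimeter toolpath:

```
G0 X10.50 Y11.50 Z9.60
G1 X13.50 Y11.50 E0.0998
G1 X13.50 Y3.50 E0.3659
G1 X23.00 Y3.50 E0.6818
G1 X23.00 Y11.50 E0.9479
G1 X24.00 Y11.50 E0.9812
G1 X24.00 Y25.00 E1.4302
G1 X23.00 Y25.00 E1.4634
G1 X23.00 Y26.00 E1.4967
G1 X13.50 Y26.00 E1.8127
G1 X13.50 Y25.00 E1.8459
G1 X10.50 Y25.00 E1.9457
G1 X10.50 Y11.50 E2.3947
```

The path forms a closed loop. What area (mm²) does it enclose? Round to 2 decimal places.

Apply the shoelace formula to the sequence of (X, Y) vertices; enclosed area = 267.75 mm².

267.75 mm²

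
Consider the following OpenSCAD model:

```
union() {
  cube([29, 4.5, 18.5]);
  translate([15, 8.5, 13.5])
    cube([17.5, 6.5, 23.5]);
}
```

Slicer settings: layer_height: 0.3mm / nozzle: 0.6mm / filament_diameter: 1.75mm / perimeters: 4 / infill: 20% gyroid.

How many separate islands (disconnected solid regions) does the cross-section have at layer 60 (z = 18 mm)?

2

At z = 18 mm: the 29×4.5 cube contributes its full rectangle; the cube at (15, 8.5) is present — its section is the full 17.5×6.5 rectangle; Merging all regions: the 2 present regions are separate (no shared area or edge), so areas and boundary lengths simply add and each stays a separate island — 2 connected regions. Overall, the cross-section has 2 separate islands. Island count = 2.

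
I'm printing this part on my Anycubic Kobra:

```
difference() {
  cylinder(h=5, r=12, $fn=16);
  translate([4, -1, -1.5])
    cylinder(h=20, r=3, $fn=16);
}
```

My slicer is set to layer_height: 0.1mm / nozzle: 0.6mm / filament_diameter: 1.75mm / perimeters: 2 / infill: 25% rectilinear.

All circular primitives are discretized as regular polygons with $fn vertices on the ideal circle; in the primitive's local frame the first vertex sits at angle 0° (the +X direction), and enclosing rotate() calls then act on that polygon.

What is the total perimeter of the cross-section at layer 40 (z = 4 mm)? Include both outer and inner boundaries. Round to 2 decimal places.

At z = 4 mm: the r=12 cylinder contributes a regular 16-gon of circumradius 12 (perimeter = 2·16·12.000·sin(180°/16) = 74.91 mm); the r=3 cylinder at (4, -1) contributes a regular 16-gon of circumradius 3 (perimeter = 2·16·3.000·sin(180°/16) = 18.73 mm); Taking the first minus the rest: starting from the r=12 cylinder, the r=3 cylinder at (4, -1) lies wholly inside it (removes its full 27.55 mm² and its 18.73 mm outline becomes a hole wall) — boundary (outer + 1 inner loop) = 93.64 mm. Overall, the cross-section is one region with 1 hole. Total boundary length (outer + inner) = 93.64 mm.

93.64 mm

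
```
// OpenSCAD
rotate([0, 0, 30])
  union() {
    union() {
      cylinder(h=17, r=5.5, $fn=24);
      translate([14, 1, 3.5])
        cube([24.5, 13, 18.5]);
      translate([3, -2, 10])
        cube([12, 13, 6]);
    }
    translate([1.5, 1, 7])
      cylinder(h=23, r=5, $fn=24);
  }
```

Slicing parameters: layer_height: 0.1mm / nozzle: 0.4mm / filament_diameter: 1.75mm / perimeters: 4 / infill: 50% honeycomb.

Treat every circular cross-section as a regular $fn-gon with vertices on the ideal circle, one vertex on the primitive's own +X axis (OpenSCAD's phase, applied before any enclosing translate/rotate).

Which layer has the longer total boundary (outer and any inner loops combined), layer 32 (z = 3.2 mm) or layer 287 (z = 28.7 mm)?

layer 32 (z = 3.2 mm)

Layer 32 (z = 3.2): the r=5.5 cylinder contributes a regular 24-gon of circumradius 5.5 (perimeter = 2·24·5.500·sin(180°/24) = 34.46 mm); the cube at (14, 1) is absent (z outside [3.5, 22]); the cube at (3, -2) is absent (z outside [10, 16]); Taking the union: only the r=5.5 cylinder is present, so the union is just that shape — boundary = 34.46 mm; the cylinder at (1.5, 1) is absent (z outside [7, 30]); Combining (union): only that combined region is present, so the union is just that shape — boundary = 34.46 mm; (whole slice rotated 30° about Z — lengths, areas and connectivity unchanged). So its perimeter = 34.46 mm. Layer 287 (z = 28.7): the cylinder does not reach this height (z outside [0, 17]); the cube at (14, 1) is not intersected at this z (z outside [3.5, 22]); the cube at (3, -2) is absent (z outside [10, 16]); Taking the union: nothing is present at this height; the r=5 cylinder at (1.5, 1) gives a regular 24-gon of circumradius 5 (constant along its height) (perimeter = 2·24·5.000·sin(180°/24) = 31.33 mm); Taking the union: only the r=5 cylinder at (1.5, 1) is present, so the union is just that shape — boundary = 31.33 mm; (rotated 30° about Z; rotation is an isometry so areas/perimeters/island counts are preserved). So its perimeter = 31.33 mm. Layer 32 is larger (34.46 vs 31.33 mm).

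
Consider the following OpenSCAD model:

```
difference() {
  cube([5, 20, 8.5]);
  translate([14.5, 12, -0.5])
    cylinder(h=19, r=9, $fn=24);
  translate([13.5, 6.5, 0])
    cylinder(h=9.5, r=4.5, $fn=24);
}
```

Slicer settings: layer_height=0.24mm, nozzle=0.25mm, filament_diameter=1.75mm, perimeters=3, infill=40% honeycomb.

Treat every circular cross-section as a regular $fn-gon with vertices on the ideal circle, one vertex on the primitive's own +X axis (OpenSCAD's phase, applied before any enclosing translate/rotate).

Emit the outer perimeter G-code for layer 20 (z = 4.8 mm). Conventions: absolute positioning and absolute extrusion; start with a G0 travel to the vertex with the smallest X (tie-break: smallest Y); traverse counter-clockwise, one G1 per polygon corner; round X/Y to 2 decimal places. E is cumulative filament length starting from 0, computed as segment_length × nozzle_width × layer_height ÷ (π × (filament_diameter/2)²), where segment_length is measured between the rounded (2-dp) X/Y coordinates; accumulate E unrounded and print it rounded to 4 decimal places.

G0 X0.00 Y0.00 Z4.80
G1 X5.00 Y0.00 E0.1247
G1 X5.00 Y20.00 E0.6236
G1 X0.00 Y20.00 E0.7484
G1 X0.00 Y0.00 E1.2473

At z = 4.8 mm: the 5×20 cube contributes its full rectangle; the r=9 cylinder at (14.5, 12) gives a regular 24-gon of circumradius 9 (constant along its height); the r=4.5 cylinder at (13.5, 6.5) contributes a regular 24-gon of circumradius 4.5; Subtracting the remaining from the first: starting from the 5×20 cube, the r=9 cylinder at (14.5, 12) misses the remaining region (no effect); the r=4.5 cylinder at (13.5, 6.5) misses the remaining region (no effect) — 1 connected region. The outline is a single polygon with 4 vertices. Extrusion per mm of travel: 0.25 × 0.24 / (π × 0.875²) = 0.024945. Accumulating E over each segment gives final E = 1.2473.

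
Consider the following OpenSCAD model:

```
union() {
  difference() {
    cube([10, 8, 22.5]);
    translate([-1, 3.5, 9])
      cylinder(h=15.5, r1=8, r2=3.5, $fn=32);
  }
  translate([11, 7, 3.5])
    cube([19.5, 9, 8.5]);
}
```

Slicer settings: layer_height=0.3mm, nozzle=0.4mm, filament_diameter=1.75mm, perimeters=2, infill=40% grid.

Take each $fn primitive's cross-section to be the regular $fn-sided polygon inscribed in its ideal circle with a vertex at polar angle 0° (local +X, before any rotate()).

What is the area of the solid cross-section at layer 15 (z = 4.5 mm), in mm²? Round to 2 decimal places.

At z = 4.5 mm: the cube (footprint 10×8) is included at this height (area 80.00 mm²); the cone at (-1, 3.5) is absent (z outside [9, 24.5]); Taking the first minus the rest: none of the subtracted shapes is present at this height, so the 10×8 cube is unchanged — area = 80.00 mm²; the cube at (11, 7) (footprint 19.5×9) is included at this height (area 175.50 mm²); Taking the union: the 2 present regions are separate (no shared area or edge), so areas and boundary lengths simply add and each stays a separate island — area = 255.50 mm². Overall, the cross-section has 2 separate islands. Net area = 255.50 mm².

255.50 mm²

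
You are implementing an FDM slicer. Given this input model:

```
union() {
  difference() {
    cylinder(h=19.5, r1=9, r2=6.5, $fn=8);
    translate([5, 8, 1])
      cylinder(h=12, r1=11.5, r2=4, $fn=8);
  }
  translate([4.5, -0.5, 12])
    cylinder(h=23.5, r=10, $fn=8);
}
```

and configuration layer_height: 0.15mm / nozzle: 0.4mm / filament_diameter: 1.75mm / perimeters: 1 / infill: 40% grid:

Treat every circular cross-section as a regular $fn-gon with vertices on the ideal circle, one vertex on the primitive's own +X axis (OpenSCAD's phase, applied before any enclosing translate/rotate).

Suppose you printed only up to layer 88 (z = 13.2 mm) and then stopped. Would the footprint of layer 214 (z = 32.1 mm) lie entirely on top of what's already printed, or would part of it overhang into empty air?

entirely on top

Compare the two slices. At z = 13.2: the cone: at t=0.677 of its height the radius interpolates to r₁+(r₂−r₁)t = 7.308, giving a regular 8-gon of that circumradius (area = (8/2)·7.308²·sin(360°/8) = 151.04 mm²); the cone at (5, 8) is not intersected at this z (z outside [1, 13]); Taking the first minus the rest: none of the subtracted shapes is present at this height, so the cone is unchanged — area = 151.04 mm²; the cylinder at (4.5, -0.5): section is a regular 8-gon, circumradius r=10 (area = (8/2)·10.000²·sin(360°/8) = 282.84 mm²); Taking the union: the regions partially overlap — summed areas 433.89 mm² minus the doubly-counted overlap 130.60 mm² gives 303.28 mm² — area = 303.28 mm². At z = 32.1: the cone is not intersected at this z (z outside [0, 19.5]); the cone at (5, 8) does not reach this height (z outside [1, 13]); After the difference (first − rest): the first operand is absent here, so nothing remains; the r=10 cylinder at (4.5, -0.5) gives a regular 8-gon of circumradius 10 (constant along its height) (area = (8/2)·10.000²·sin(360°/8) = 282.84 mm²); Taking the union: only the r=10 cylinder at (4.5, -0.5) is present, so the union is just that shape — area = 282.84 mm². Checking containment: the cross-section at z = 32.1 is a subset of the cross-section at z = 13.2.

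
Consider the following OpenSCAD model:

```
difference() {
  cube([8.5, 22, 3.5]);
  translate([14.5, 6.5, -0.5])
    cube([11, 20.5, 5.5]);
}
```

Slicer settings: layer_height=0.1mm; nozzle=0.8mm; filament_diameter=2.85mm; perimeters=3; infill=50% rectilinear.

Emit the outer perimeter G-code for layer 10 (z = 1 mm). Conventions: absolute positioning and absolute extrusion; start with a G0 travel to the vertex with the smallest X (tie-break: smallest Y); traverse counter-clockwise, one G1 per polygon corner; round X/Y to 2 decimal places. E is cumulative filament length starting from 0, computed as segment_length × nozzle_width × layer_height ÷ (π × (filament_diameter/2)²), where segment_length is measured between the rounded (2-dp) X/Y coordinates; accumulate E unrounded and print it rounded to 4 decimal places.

At z = 1 mm: the 8.5×22 cube contributes its full rectangle; the cube at (14.5, 6.5) is present — its section is the full 11×20.5 rectangle; After the difference (first − rest): starting from the 8.5×22 cube, the 11×20.5 cube at (14.5, 6.5) misses the remaining region (no effect) — 1 connected region. The outline is a single polygon with 4 vertices. Extrusion per mm of travel: 0.8 × 0.1 / (π × 1.425²) = 0.012540. Accumulating E over each segment gives final E = 0.7650.

G0 X0.00 Y0.00 Z1.00
G1 X8.50 Y0.00 E0.1066
G1 X8.50 Y22.00 E0.3825
G1 X0.00 Y22.00 E0.4891
G1 X0.00 Y0.00 E0.7650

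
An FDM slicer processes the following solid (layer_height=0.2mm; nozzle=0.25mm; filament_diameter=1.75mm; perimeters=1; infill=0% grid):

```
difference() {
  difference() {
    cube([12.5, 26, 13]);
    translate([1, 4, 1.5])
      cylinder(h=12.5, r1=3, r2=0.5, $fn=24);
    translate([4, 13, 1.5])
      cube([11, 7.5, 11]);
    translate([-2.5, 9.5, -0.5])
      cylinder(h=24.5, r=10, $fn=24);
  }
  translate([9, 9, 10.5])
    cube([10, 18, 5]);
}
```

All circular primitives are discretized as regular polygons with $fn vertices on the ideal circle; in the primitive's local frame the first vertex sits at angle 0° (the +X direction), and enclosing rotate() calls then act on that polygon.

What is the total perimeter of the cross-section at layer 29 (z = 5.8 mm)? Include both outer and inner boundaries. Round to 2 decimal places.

At z = 5.8 mm: the cube is present — its section is the full 12.5×26 rectangle (perimeter 77.00 mm); the cone at (1, 4) (r1=3→r2=0.5) has section circumradius 2.140 here — a regular 24-gon (perimeter = 2·24·2.140·sin(180°/24) = 13.41 mm); the cube at (4, 13) is present — its section is the full 11×7.5 rectangle (perimeter 37.00 mm); the cylinder at (-2.5, 9.5): section is a regular 24-gon, circumradius r=10 (perimeter = 2·24·10.000·sin(180°/24) = 62.65 mm); After the difference (first − rest): starting from the 12.5×26 cube, the cone at (1, 4) partially overlaps it — only the 11.20 mm² overlap (of its 14.22 mm²) is removed, clipping the outline; the 11×7.5 cube at (4, 13) partially overlaps it — only the 63.75 mm² overlap (of its 82.50 mm²) is removed, clipping the outline; the r=10 cylinder at (-2.5, 9.5) partially overlaps it — only the 88.21 mm² overlap (of its 310.58 mm²) is removed, clipping the outline — boundary = 88.39 mm; the cube at (9, 9) does not reach this height (z outside [10.5, 15.5]); After the difference (first − rest): none of the subtracted shapes is present at this height, so that combined region is unchanged — boundary = 88.39 mm. Overall, the cross-section has 2 separate islands. Total boundary length (outer) = 88.39 mm.

88.39 mm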